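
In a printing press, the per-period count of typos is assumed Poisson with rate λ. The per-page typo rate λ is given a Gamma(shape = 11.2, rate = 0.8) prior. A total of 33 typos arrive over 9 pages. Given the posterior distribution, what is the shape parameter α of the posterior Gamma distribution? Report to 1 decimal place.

44.2

With a Gamma(shape α, rate β) prior, the Poisson likelihood is conjugate: the posterior is Gamma(α + ΣXᵢ, β + n).
Posterior: Gamma(α+S, β+n) = Gamma(11.2+33, 0.8+9) = Gamma(44.2, 9.8).
Posterior α = 44.2.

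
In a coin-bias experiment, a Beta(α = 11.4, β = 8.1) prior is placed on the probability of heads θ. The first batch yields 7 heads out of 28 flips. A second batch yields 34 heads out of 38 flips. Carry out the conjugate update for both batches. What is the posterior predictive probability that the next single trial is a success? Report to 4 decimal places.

0.6129

The Beta prior is conjugate to a Binomial/Bernoulli likelihood; the update adds successes to α and failures to β.
After batch 1: Beta(11.4+7, 8.1+21) = Beta(18.4, 29.1).
After batch 2: Beta(18.4+34, 29.1+4) = Beta(52.4, 33.1).
For a single future Bernoulli trial, P(success | data) = α/(α+β) = 0.6129.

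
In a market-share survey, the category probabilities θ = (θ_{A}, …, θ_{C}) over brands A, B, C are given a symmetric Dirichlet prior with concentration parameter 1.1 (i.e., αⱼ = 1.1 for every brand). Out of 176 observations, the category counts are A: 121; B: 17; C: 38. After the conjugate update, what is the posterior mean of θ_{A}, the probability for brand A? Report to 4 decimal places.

0.6810

The Dirichlet prior is conjugate to the Multinomial likelihood: each posterior αⱼ = prior αⱼ + observed count nⱼ.
Posterior concentration: (122.1, 18.1, 39.1), total = 179.3.
E[θ_{A}|data] = α_{A}/Σα = 122.1/179.3 = 0.6810.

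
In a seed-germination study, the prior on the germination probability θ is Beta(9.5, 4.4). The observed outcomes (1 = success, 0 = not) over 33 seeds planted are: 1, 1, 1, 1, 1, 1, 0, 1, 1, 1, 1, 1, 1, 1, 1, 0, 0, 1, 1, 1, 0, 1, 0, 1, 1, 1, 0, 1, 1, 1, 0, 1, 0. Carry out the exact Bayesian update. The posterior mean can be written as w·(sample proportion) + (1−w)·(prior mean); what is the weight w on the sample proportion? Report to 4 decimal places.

The Beta prior is conjugate to a Binomial/Bernoulli likelihood; the update adds successes to α and failures to β.
Posterior mean = (α₀+k)/(α₀+β₀+n) = [n/(α₀+β₀+n)]·(k/n) + [(α₀+β₀)/(α₀+β₀+n)]·α₀/(α₀+β₀), so only n and the prior enter the weight.
The weight on the data is w = n/(α₀+β₀+n) = 33/(9.5+4.4+33) = 33/46.9 = 0.7036.

0.7036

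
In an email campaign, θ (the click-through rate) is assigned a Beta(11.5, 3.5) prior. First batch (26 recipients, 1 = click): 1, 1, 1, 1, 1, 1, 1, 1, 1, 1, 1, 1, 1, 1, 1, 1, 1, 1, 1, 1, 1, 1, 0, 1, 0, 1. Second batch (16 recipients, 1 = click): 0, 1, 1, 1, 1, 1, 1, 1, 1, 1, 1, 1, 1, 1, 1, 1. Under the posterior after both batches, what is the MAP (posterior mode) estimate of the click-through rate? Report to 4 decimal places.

The Beta prior is conjugate to a Binomial/Bernoulli likelihood; the update adds successes to α and failures to β.
After batch 1: Beta(11.5+24, 3.5+2) = Beta(35.5, 5.5).
After batch 2: Beta(35.5+15, 5.5+1) = Beta(50.5, 6.5).
Mode of Beta(a,b) for a,b>1 is (a−1)/(a+b−2) = 49.5/55.0 = 0.9000.

0.9000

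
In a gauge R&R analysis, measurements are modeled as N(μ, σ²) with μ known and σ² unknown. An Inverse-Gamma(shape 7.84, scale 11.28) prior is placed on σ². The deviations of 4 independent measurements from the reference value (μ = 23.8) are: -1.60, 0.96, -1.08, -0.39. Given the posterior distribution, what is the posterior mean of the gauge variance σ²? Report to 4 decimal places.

1.5475

With known mean μ and an Inverse-Gamma(α, β) prior on σ², the Normal likelihood is conjugate: posterior is Inv-Gamma(α + n/2, β + Σ(xᵢ−μ)²/2).
Σ(xᵢ−μ)² = (-1.60)² + (0.96)² + (-1.08)² + (-0.39)² = 4.8001.
Posterior: Inv-Gamma(7.84 + 4/2, 11.28 + 4.8001/2) = Inv-Gamma(9.84, 13.68005).
E[σ²|data] = β/(α−1) = 13.68005/8.84 = 1.5475.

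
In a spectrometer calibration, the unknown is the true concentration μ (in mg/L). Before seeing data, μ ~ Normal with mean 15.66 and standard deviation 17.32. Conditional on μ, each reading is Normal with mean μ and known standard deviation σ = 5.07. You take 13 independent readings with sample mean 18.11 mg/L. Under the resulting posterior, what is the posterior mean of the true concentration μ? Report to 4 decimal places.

18.0940

For Normal data with known variance σ², a Normal(μ₀, σ₀²) prior on μ is conjugate. Posterior precision = 1/σ₀² + n/σ²; posterior mean is the precision-weighted average of μ₀ and x̄.
n·x̄ = 13·18.11 = 235.43.
σ₀² = 17.32² = 299.9824, σ² = 5.07² = 25.7049; σ² + n·σ₀² = 25.7049 + 13·299.9824 = 3925.4761.
Posterior mean = (μ₀/σ₀² + n·x̄/σ²)/(1/σ₀² + n/σ²) = (σ²·μ₀ + σ₀²·n·x̄)/(σ² + n·σ₀²) = (25.7049·15.66 + 299.9824·235.43)/3925.4761 = 71027.395166/3925.4761 = 18.0940.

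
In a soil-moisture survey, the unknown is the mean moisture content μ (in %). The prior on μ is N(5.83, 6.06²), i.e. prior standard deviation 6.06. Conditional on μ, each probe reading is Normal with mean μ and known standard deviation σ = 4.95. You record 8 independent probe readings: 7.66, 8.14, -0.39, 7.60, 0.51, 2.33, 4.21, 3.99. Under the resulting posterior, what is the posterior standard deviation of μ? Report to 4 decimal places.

1.6814

For Normal data with known variance σ², a Normal(μ₀, σ₀²) prior on μ is conjugate. Posterior precision = 1/σ₀² + n/σ²; posterior mean is the precision-weighted average of μ₀ and x̄.
σ₀² = 6.06² = 36.7236, σ² = 4.95² = 24.5025; σ² + n·σ₀² = 24.5025 + 8·36.7236 = 318.2913.
Posterior precision = 1/σ₀² + n/σ² = 1/36.7236 + 8/24.5025 = (σ² + n·σ₀²)/(σ₀²σ²) = 318.2913/(36.7236·24.5025); posterior variance σₙ² = σ₀²σ²/(σ² + n·σ₀²) = 36.7236·24.5025/318.2913 = 2.827033.
Posterior SD = √σₙ² = √(36.7236·24.5025/318.2913) = 1.6814.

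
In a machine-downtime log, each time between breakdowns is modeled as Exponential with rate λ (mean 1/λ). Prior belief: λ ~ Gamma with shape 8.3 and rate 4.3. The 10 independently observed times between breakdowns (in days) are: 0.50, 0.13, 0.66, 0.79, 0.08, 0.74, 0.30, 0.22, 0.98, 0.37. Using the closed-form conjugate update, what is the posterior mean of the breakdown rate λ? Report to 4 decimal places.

2.0176

With a Gamma(shape α, rate β) prior on the exponential rate λ, the posterior after n observations with total T = Σxᵢ is Gamma(α+n, β+T).
Sum of observations T = 4.77 days; n = 10.
Posterior: Gamma(8.3+10, 4.3+4.77) = Gamma(18.3, 9.07).
Posterior mean of λ = α/β = 18.3/9.07 = 2.0176.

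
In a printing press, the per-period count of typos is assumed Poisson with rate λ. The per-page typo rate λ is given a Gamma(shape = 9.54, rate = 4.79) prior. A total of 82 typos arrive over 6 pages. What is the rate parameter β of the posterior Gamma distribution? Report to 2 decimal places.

10.79

With a Gamma(shape α, rate β) prior, the Poisson likelihood is conjugate: the posterior is Gamma(α + ΣXᵢ, β + n).
Posterior: Gamma(α+S, β+n) = Gamma(9.54+82, 4.79+6) = Gamma(91.54, 10.79).
Posterior β = 10.79.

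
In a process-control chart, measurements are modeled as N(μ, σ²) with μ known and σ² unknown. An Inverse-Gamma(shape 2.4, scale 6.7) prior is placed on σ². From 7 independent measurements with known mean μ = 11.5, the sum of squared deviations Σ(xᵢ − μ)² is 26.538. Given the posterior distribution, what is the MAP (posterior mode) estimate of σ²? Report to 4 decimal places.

With known mean μ and an Inverse-Gamma(α, β) prior on σ², the Normal likelihood is conjugate: posterior is Inv-Gamma(α + n/2, β + Σ(xᵢ−μ)²/2).
Posterior: Inv-Gamma(2.4 + 7/2, 6.7 + 26.538/2) = Inv-Gamma(5.90, 19.9690).
Mode = β/(α+1) = 19.9690/6.90 = 2.8941.

2.8941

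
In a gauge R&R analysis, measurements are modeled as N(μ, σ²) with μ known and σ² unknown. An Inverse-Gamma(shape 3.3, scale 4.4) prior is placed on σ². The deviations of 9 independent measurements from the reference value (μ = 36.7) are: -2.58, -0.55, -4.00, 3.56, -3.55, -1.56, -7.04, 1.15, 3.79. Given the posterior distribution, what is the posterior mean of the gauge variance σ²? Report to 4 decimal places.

With known mean μ and an Inverse-Gamma(α, β) prior on σ², the Normal likelihood is conjugate: posterior is Inv-Gamma(α + n/2, β + Σ(xᵢ−μ)²/2).
Σ(xᵢ−μ)² = (-2.58)² + (-0.55)² + (-4.00)² + (3.56)² + (-3.55)² + (-1.56)² + (-7.04)² + (1.15)² + (3.79)² = 115.9168.
Posterior: Inv-Gamma(3.3 + 9/2, 4.4 + 115.9168/2) = Inv-Gamma(7.80, 62.35840).
E[σ²|data] = β/(α−1) = 62.35840/6.80 = 9.1704.

9.1704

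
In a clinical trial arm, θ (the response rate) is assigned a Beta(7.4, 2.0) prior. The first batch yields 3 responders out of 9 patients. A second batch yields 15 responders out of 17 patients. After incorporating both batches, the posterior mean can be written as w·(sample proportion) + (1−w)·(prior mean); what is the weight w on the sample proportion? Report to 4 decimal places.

The Beta prior is conjugate to a Binomial/Bernoulli likelihood; the update adds successes to α and failures to β.
Total number of patients: n = 9 + 17 = 26.
Posterior mean = (α₀+k)/(α₀+β₀+n) = [n/(α₀+β₀+n)]·(k/n) + [(α₀+β₀)/(α₀+β₀+n)]·α₀/(α₀+β₀), so only n and the prior enter the weight.
The weight on the data is w = n/(α₀+β₀+n) = 26/(7.4+2.0+26) = 26/35.4 = 0.7345.

0.7345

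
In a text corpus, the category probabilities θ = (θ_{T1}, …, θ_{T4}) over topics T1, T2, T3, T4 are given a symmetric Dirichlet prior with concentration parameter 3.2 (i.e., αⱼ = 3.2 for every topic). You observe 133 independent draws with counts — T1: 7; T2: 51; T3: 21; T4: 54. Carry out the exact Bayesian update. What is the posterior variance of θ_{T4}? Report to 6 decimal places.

0.001624

The Dirichlet prior is conjugate to the Multinomial likelihood: each posterior αⱼ = prior αⱼ + observed count nⱼ.
Posterior concentration: (10.2, 54.2, 24.2, 57.2), total = 145.8.
Var[θ_j] = α_j(Σα−α_j)/((Σα)²(Σα+1)) = 57.2·88.6/(145.8²·146.8) = 0.001624.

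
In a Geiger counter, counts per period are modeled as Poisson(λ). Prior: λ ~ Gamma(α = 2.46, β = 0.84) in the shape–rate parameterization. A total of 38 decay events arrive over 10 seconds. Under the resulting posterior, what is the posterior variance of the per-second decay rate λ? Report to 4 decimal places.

0.3443

With a Gamma(shape α, rate β) prior, the Poisson likelihood is conjugate: the posterior is Gamma(α + ΣXᵢ, β + n).
Posterior: Gamma(α+S, β+n) = Gamma(2.46+38, 0.84+10) = Gamma(40.46, 10.84).
Var = α/β² = 40.46/10.84² = 0.3443.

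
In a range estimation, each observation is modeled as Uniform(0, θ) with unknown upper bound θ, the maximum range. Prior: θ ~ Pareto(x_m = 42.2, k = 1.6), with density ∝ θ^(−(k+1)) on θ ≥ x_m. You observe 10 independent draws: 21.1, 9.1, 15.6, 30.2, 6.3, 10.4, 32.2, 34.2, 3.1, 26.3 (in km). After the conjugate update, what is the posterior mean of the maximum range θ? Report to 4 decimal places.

46.1811

A Pareto(scale x_m, shape k) prior on the upper bound θ of Uniform(0, θ) is conjugate: posterior is Pareto(max(x_m, max xᵢ), k + n).
Sample maximum = 34.2; prior scale x_m = 42.2 → posterior scale = max = 42.2.
Posterior shape = 1.6 + 10 = 11.6.
E[θ|data] = k·x_m/(k−1) = 11.6·42.2/10.6 = 46.1811.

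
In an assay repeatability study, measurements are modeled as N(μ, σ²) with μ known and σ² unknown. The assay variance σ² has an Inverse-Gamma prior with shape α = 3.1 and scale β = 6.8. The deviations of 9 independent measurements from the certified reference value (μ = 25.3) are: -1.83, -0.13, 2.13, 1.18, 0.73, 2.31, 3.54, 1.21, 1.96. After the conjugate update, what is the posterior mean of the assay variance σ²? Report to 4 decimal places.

3.5304

With known mean μ and an Inverse-Gamma(α, β) prior on σ², the Normal likelihood is conjugate: posterior is Inv-Gamma(α + n/2, β + Σ(xᵢ−μ)²/2).
Σ(xᵢ−μ)² = (-1.83)² + (-0.13)² + (2.13)² + (1.18)² + (0.73)² + (2.31)² + (3.54)² + (1.21)² + (1.96)² = 33.0014.
Posterior: Inv-Gamma(3.1 + 9/2, 6.8 + 33.0014/2) = Inv-Gamma(7.60, 23.30070).
E[σ²|data] = β/(α−1) = 23.30070/6.60 = 3.5304.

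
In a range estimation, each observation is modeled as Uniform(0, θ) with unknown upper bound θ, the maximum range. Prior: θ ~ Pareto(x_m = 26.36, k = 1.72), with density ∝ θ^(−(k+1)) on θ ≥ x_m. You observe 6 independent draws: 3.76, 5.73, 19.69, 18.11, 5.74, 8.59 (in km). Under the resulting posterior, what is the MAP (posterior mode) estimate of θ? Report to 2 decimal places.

A Pareto(scale x_m, shape k) prior on the upper bound θ of Uniform(0, θ) is conjugate: posterior is Pareto(max(x_m, max xᵢ), k + n).
Sample maximum = 19.69; prior scale x_m = 26.36 → posterior scale = max = 26.36.
Posterior shape = 1.72 + 6 = 7.72.
The Pareto density is decreasing on [x_m, ∞), so the mode is x_m = 26.36.

26.36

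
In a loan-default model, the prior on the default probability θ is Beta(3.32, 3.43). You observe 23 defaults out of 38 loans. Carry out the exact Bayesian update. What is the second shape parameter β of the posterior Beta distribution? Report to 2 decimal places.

18.43

The Beta prior is conjugate to a Binomial/Bernoulli likelihood; the update adds successes to α and failures to β.
Posterior: Beta(α+k, β+n−k) = Beta(3.32+23, 3.43+15) = Beta(26.32, 18.43).
Posterior β = 18.43.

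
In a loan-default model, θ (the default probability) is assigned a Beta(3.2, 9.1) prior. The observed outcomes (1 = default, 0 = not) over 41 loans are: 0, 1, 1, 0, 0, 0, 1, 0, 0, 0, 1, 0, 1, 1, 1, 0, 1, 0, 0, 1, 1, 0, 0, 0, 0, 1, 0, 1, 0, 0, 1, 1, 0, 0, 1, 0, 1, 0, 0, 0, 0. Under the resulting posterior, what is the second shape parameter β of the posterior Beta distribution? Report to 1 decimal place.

The Beta prior is conjugate to a Binomial/Bernoulli likelihood; the update adds successes to α and failures to β.
Posterior: Beta(α+k, β+n−k) = Beta(3.2+16, 9.1+25) = Beta(19.2, 34.1).
Posterior β = 34.1.

34.1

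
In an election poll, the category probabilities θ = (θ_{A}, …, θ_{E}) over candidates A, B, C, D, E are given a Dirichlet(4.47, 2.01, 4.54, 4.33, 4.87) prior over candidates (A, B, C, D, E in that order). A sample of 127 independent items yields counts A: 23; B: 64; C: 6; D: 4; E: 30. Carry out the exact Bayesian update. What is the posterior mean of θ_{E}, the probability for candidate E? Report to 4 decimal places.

The Dirichlet prior is conjugate to the Multinomial likelihood: each posterior αⱼ = prior αⱼ + observed count nⱼ.
Posterior concentration: (27.47, 66.01, 10.54, 8.33, 34.87), total = 147.22.
E[θ_{E}|data] = α_{E}/Σα = 34.87/147.22 = 0.2369.

0.2369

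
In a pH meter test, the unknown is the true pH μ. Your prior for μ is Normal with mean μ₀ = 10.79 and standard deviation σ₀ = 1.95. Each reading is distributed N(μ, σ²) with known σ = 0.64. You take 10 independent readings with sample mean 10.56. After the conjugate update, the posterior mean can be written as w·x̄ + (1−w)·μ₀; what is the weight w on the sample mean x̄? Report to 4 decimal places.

For Normal data with known variance σ², a Normal(μ₀, σ₀²) prior on μ is conjugate. Posterior precision = 1/σ₀² + n/σ²; posterior mean is the precision-weighted average of μ₀ and x̄.
σ₀² = 1.95² = 3.8025, σ² = 0.64² = 0.4096. Prior precision 1/σ₀² = 1/3.8025; data precision n/σ² = 10/0.4096.
w = (n/σ²)/(1/σ₀² + n/σ²) = n·σ₀²/(σ² + n·σ₀²) = 10·3.8025/(0.4096 + 10·3.8025) = 38.025/38.4346 = 0.9893.

0.9893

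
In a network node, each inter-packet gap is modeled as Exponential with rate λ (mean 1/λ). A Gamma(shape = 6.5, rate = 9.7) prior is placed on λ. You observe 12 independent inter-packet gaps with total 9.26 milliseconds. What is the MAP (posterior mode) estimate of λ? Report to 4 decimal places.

0.9230

With a Gamma(shape α, rate β) prior on the exponential rate λ, the posterior after n observations with total T = Σxᵢ is Gamma(α+n, β+T).
Posterior: Gamma(6.5+12, 9.7+9.26) = Gamma(18.5, 18.96).
Mode = (α−1)/β = 0.9230.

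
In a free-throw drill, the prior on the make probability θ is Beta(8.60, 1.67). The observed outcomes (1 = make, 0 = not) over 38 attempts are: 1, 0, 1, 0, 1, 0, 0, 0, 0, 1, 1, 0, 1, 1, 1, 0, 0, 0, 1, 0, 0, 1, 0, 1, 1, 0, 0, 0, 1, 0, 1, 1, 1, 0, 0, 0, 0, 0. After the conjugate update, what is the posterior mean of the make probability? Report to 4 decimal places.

0.5096

The Beta prior is conjugate to a Binomial/Bernoulli likelihood; the update adds successes to α and failures to β.
Posterior: Beta(α+k, β+n−k) = Beta(8.60+16, 1.67+22) = Beta(24.60, 23.67).
Posterior mean = α/(α+β) = 24.60/48.27 = 0.5096.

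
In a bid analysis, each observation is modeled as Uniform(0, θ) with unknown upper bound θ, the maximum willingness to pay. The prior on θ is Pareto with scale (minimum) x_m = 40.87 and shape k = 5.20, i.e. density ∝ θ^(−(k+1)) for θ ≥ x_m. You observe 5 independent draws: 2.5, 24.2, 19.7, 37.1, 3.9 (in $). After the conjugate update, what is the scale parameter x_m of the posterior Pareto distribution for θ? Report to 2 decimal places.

A Pareto(scale x_m, shape k) prior on the upper bound θ of Uniform(0, θ) is conjugate: posterior is Pareto(max(x_m, max xᵢ), k + n).
Sample maximum = 37.1; prior scale x_m = 40.87 → posterior scale = max = 40.87.
Posterior shape = 5.20 + 5 = 10.20.
Posterior scale x_m = 40.87.

40.87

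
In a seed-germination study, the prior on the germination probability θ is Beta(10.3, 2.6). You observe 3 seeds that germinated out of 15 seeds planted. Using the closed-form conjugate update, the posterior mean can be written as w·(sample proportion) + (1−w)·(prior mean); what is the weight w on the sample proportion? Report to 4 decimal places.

The Beta prior is conjugate to a Binomial/Bernoulli likelihood; the update adds successes to α and failures to β.
Posterior mean = (α₀+k)/(α₀+β₀+n) = [n/(α₀+β₀+n)]·(k/n) + [(α₀+β₀)/(α₀+β₀+n)]·α₀/(α₀+β₀), so only n and the prior enter the weight.
The weight on the data is w = n/(α₀+β₀+n) = 15/(10.3+2.6+15) = 15/27.9 = 0.5376.

0.5376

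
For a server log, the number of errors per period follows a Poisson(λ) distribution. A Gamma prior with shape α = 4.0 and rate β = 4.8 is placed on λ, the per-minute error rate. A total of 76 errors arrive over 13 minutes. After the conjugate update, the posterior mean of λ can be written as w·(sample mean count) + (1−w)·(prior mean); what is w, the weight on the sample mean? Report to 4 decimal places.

With a Gamma(shape α, rate β) prior, the Poisson likelihood is conjugate: the posterior is Gamma(α + ΣXᵢ, β + n).
Posterior mean = (α₀+S)/(β₀+n) = [n/(β₀+n)]·(S/n) + [β₀/(β₀+n)]·(α₀/β₀), so only n and β₀ enter the weight.
Weight on data w = n/(β₀+n) = 13/(4.8+13) = 13/17.8 = 0.7303.

0.7303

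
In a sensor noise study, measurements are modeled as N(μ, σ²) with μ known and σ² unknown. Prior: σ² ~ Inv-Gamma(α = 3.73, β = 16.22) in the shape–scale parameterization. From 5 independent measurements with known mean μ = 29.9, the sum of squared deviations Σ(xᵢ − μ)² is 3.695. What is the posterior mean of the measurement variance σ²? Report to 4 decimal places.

With known mean μ and an Inverse-Gamma(α, β) prior on σ², the Normal likelihood is conjugate: posterior is Inv-Gamma(α + n/2, β + Σ(xᵢ−μ)²/2).
Posterior: Inv-Gamma(3.73 + 5/2, 16.22 + 3.695/2) = Inv-Gamma(6.23, 18.0675).
E[σ²|data] = β/(α−1) = 18.0675/5.23 = 3.4546.

3.4546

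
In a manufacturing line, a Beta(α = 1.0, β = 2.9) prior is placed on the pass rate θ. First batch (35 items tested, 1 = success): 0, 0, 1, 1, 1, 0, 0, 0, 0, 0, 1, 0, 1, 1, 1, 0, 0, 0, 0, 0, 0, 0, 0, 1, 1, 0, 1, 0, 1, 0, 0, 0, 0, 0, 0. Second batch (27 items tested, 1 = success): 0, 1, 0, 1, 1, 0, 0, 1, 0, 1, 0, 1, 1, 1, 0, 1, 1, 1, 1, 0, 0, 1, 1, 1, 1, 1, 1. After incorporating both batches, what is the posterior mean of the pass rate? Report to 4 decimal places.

0.4552

The Beta prior is conjugate to a Binomial/Bernoulli likelihood; the update adds successes to α and failures to β.
After batch 1: Beta(1.0+11, 2.9+24) = Beta(12.0, 26.9).
After batch 2: Beta(12.0+18, 26.9+9) = Beta(30.0, 35.9).
Posterior mean = α/(α+β) = 30.0/65.9 = 0.4552.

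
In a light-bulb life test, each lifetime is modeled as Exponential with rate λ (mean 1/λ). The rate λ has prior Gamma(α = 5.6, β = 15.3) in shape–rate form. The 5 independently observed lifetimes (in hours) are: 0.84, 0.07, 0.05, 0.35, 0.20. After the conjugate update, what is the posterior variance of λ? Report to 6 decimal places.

0.037512

With a Gamma(shape α, rate β) prior on the exponential rate λ, the posterior after n observations with total T = Σxᵢ is Gamma(α+n, β+T).
Sum of observations T = 1.51 hours; n = 5.
Posterior: Gamma(5.6+5, 15.3+1.51) = Gamma(10.6, 16.81).
Var = α/β² = 0.037512.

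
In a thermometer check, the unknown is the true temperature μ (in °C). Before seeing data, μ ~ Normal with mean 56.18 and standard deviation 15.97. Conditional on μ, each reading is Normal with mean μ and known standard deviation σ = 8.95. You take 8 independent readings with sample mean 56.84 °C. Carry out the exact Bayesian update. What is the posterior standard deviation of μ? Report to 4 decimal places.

For Normal data with known variance σ², a Normal(μ₀, σ₀²) prior on μ is conjugate. Posterior precision = 1/σ₀² + n/σ²; posterior mean is the precision-weighted average of μ₀ and x̄.
σ₀² = 15.97² = 255.0409, σ² = 8.95² = 80.1025; σ² + n·σ₀² = 80.1025 + 8·255.0409 = 2120.4297.
Posterior precision = 1/σ₀² + n/σ² = 1/255.0409 + 8/80.1025 = (σ² + n·σ₀²)/(σ₀²σ²) = 2120.4297/(255.0409·80.1025); posterior variance σₙ² = σ₀²σ²/(σ² + n·σ₀²) = 255.0409·80.1025/2120.4297 = 9.634563.
Posterior SD = √σₙ² = √(255.0409·80.1025/2120.4297) = 3.1040.

3.1040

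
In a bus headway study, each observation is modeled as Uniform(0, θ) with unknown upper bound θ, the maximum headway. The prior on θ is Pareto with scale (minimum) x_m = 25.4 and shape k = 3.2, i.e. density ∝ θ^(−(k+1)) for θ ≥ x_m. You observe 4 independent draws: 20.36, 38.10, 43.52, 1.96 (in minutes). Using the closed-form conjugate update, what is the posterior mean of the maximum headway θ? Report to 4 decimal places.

A Pareto(scale x_m, shape k) prior on the upper bound θ of Uniform(0, θ) is conjugate: posterior is Pareto(max(x_m, max xᵢ), k + n).
Sample maximum = 43.52; prior scale x_m = 25.4 → posterior scale = max = 43.52.
Posterior shape = 3.2 + 4 = 7.2.
E[θ|data] = k·x_m/(k−1) = 7.2·43.52/6.2 = 50.5394.

50.5394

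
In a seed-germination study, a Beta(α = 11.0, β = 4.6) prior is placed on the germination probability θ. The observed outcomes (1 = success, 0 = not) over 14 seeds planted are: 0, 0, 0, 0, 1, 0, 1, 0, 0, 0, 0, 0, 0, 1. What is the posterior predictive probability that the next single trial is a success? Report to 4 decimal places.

The Beta prior is conjugate to a Binomial/Bernoulli likelihood; the update adds successes to α and failures to β.
Posterior: Beta(α+k, β+n−k) = Beta(11.0+3, 4.6+11) = Beta(14.0, 15.6).
For a single future Bernoulli trial, P(success | data) = α/(α+β) = 0.4730.

0.4730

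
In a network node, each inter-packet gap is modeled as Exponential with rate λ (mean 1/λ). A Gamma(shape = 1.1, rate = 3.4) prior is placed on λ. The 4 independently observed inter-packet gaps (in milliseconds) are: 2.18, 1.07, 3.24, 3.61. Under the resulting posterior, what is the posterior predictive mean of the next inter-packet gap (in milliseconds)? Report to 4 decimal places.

3.2927

With a Gamma(shape α, rate β) prior on the exponential rate λ, the posterior after n observations with total T = Σxᵢ is Gamma(α+n, β+T).
Sum of observations T = 10.10 milliseconds; n = 4.
Posterior: Gamma(1.1+4, 3.4+10.10) = Gamma(5.1, 13.50).
The predictive distribution for the next observation is Lomax; its mean is β/(α−1) = 13.50/4.1 = 3.2927.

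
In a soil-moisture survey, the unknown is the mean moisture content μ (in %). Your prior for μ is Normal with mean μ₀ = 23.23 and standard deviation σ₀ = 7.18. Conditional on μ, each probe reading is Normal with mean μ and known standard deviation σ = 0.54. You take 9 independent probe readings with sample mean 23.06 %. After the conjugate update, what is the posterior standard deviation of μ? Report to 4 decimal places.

0.1799

For Normal data with known variance σ², a Normal(μ₀, σ₀²) prior on μ is conjugate. Posterior precision = 1/σ₀² + n/σ²; posterior mean is the precision-weighted average of μ₀ and x̄.
σ₀² = 7.18² = 51.5524, σ² = 0.54² = 0.2916; σ² + n·σ₀² = 0.2916 + 9·51.5524 = 464.2632.
Posterior precision = 1/σ₀² + n/σ² = 1/51.5524 + 9/0.2916 = (σ² + n·σ₀²)/(σ₀²σ²) = 464.2632/(51.5524·0.2916); posterior variance σₙ² = σ₀²σ²/(σ² + n·σ₀²) = 51.5524·0.2916/464.2632 = 0.032380.
Posterior SD = √σₙ² = √(51.5524·0.2916/464.2632) = 0.1799.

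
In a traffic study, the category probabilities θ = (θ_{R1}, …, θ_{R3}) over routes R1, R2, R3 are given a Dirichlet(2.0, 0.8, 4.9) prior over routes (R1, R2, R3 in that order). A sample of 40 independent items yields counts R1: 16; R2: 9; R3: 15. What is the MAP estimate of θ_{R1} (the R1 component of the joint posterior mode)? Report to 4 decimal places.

The Dirichlet prior is conjugate to the Multinomial likelihood: each posterior αⱼ = prior αⱼ + observed count nⱼ.
Posterior concentration: (18.0, 9.8, 19.9), total = 47.7.
Joint mode component: (α_{R1}−1)/(Σα−K) = 17.0/44.7 = 0.3803.

0.3803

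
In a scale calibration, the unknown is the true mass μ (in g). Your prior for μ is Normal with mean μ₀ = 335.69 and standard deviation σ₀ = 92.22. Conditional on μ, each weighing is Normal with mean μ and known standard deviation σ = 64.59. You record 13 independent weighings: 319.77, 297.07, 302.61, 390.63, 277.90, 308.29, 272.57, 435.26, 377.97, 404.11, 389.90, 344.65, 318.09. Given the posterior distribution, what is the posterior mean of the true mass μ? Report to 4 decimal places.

341.2383

For Normal data with known variance σ², a Normal(μ₀, σ₀²) prior on μ is conjugate. Posterior precision = 1/σ₀² + n/σ²; posterior mean is the precision-weighted average of μ₀ and x̄.
Σxᵢ = 319.77 + 297.07 + 302.61 + 390.63 + 277.90 + 308.29 + 272.57 + 435.26 + 377.97 + 404.11 + 389.90 + 344.65 + 318.09 = 4438.82, so n·x̄ = 4438.82.
σ₀² = 92.22² = 8504.5284, σ² = 64.59² = 4171.8681; σ² + n·σ₀² = 4171.8681 + 13·8504.5284 = 114730.7373.
Posterior mean = (μ₀/σ₀² + n·x̄/σ²)/(1/σ₀² + n/σ²) = (σ²·μ₀ + σ₀²·n·x̄)/(σ² + n·σ₀²) = (4171.8681·335.69 + 8504.5284·4438.82)/114730.7373 = 39150525.154977/114730.7373 = 341.2383.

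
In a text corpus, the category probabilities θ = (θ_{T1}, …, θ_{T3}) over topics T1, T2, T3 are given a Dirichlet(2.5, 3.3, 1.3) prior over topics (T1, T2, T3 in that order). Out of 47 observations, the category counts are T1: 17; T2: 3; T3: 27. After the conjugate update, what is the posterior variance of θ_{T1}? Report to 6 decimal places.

0.004184

The Dirichlet prior is conjugate to the Multinomial likelihood: each posterior αⱼ = prior αⱼ + observed count nⱼ.
Posterior concentration: (19.5, 6.3, 28.3), total = 54.1.
Var[θ_j] = α_j(Σα−α_j)/((Σα)²(Σα+1)) = 19.5·34.6/(54.1²·55.1) = 0.004184.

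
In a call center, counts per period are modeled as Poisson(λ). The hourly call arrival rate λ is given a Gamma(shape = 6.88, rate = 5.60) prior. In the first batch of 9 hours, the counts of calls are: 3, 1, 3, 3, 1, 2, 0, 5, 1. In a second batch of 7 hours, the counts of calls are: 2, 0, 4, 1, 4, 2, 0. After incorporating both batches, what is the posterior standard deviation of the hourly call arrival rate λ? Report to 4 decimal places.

With a Gamma(shape α, rate β) prior, the Poisson likelihood is conjugate: the posterior is Gamma(α + ΣXᵢ, β + n).
Batch 1: sum of counts S = 19 over n = 9 hours.
After batch 1: Gamma(α+S, β+n) = Gamma(6.88+19, 5.60+9) = Gamma(25.88, 14.60).
Batch 2: sum of counts S = 13 over n = 7 hours.
After batch 2: Gamma(α+S, β+n) = Gamma(25.88+13, 14.60+7) = Gamma(38.88, 21.60).
SD = √α/β = √38.88/21.60 = 0.2887.

0.2887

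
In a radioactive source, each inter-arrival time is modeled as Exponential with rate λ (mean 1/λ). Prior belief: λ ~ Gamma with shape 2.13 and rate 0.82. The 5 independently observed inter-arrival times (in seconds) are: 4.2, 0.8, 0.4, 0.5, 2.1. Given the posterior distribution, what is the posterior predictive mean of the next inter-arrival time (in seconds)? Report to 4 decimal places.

1.4388

With a Gamma(shape α, rate β) prior on the exponential rate λ, the posterior after n observations with total T = Σxᵢ is Gamma(α+n, β+T).
Sum of observations T = 8.0 seconds; n = 5.
Posterior: Gamma(2.13+5, 0.82+8.0) = Gamma(7.13, 8.82).
The predictive distribution for the next observation is Lomax; its mean is β/(α−1) = 8.82/6.13 = 1.4388.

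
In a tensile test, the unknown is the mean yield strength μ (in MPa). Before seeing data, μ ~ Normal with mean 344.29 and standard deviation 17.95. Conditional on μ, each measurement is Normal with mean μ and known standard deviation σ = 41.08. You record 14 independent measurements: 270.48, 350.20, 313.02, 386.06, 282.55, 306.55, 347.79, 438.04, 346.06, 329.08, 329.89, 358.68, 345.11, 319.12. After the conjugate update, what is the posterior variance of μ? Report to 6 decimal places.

For Normal data with known variance σ², a Normal(μ₀, σ₀²) prior on μ is conjugate. Posterior precision = 1/σ₀² + n/σ²; posterior mean is the precision-weighted average of μ₀ and x̄.
σ₀² = 17.95² = 322.2025, σ² = 41.08² = 1687.5664; σ² + n·σ₀² = 1687.5664 + 14·322.2025 = 6198.4014.
Posterior precision = 1/σ₀² + n/σ² = 1/322.2025 + 14/1687.5664 = (σ² + n·σ₀²)/(σ₀²σ²) = 6198.4014/(322.2025·1687.5664); posterior variance σₙ² = σ₀²σ²/(σ² + n·σ₀²) = 322.2025·1687.5664/6198.4014 = 87.722314.

87.722314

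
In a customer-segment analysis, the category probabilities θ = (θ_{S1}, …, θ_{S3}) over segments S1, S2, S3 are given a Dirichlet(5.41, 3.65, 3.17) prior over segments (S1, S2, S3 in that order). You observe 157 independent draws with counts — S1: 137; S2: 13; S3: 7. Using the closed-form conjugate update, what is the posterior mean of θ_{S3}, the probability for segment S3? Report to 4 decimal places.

The Dirichlet prior is conjugate to the Multinomial likelihood: each posterior αⱼ = prior αⱼ + observed count nⱼ.
Posterior concentration: (142.41, 16.65, 10.17), total = 169.23.
E[θ_{S3}|data] = α_{S3}/Σα = 10.17/169.23 = 0.0601.

0.0601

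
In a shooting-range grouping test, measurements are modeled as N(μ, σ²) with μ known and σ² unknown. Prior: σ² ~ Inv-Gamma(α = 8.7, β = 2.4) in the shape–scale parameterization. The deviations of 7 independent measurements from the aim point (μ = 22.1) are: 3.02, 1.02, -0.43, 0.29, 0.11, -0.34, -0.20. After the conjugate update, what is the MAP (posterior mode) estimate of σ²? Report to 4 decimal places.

0.5832

With known mean μ and an Inverse-Gamma(α, β) prior on σ², the Normal likelihood is conjugate: posterior is Inv-Gamma(α + n/2, β + Σ(xᵢ−μ)²/2).
Σ(xᵢ−μ)² = (3.02)² + (1.02)² + (-0.43)² + (0.29)² + (0.11)² + (-0.34)² + (-0.20)² = 10.5975.
Posterior: Inv-Gamma(8.7 + 7/2, 2.4 + 10.5975/2) = Inv-Gamma(12.20, 7.69875).
Mode = β/(α+1) = 7.69875/13.20 = 0.5832.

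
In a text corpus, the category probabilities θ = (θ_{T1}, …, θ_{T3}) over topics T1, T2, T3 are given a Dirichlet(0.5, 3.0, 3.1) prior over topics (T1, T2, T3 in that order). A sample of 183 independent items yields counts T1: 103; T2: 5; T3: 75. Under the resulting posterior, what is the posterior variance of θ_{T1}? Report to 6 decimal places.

The Dirichlet prior is conjugate to the Multinomial likelihood: each posterior αⱼ = prior αⱼ + observed count nⱼ.
Posterior concentration: (103.5, 8.0, 78.1), total = 189.6.
Var[θ_j] = α_j(Σα−α_j)/((Σα)²(Σα+1)) = 103.5·86.1/(189.6²·190.6) = 0.001301.

0.001301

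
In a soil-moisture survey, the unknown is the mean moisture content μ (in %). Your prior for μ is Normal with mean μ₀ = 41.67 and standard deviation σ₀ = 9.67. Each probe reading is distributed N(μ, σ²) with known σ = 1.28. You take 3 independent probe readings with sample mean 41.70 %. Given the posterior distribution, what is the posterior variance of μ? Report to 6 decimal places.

For Normal data with known variance σ², a Normal(μ₀, σ₀²) prior on μ is conjugate. Posterior precision = 1/σ₀² + n/σ²; posterior mean is the precision-weighted average of μ₀ and x̄.
σ₀² = 9.67² = 93.5089, σ² = 1.28² = 1.6384; σ² + n·σ₀² = 1.6384 + 3·93.5089 = 282.1651.
Posterior precision = 1/σ₀² + n/σ² = 1/93.5089 + 3/1.6384 = (σ² + n·σ₀²)/(σ₀²σ²) = 282.1651/(93.5089·1.6384); posterior variance σₙ² = σ₀²σ²/(σ² + n·σ₀²) = 93.5089·1.6384/282.1651 = 0.542962.

0.542962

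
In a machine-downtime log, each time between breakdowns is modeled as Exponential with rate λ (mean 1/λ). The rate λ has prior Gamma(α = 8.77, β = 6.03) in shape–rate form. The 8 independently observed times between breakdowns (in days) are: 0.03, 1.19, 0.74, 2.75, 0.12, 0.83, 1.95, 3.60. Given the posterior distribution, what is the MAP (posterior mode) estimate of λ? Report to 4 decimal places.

0.9147

With a Gamma(shape α, rate β) prior on the exponential rate λ, the posterior after n observations with total T = Σxᵢ is Gamma(α+n, β+T).
Sum of observations T = 11.21 days; n = 8.
Posterior: Gamma(8.77+8, 6.03+11.21) = Gamma(16.77, 17.24).
Mode = (α−1)/β = 0.9147.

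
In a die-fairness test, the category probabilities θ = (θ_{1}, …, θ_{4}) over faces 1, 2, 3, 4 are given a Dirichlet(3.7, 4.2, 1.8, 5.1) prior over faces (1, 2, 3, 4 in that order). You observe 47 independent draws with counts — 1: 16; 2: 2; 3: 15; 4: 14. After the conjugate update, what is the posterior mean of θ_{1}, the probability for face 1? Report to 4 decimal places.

The Dirichlet prior is conjugate to the Multinomial likelihood: each posterior αⱼ = prior αⱼ + observed count nⱼ.
Posterior concentration: (19.7, 6.2, 16.8, 19.1), total = 61.8.
E[θ_{1}|data] = α_{1}/Σα = 19.7/61.8 = 0.3188.

0.3188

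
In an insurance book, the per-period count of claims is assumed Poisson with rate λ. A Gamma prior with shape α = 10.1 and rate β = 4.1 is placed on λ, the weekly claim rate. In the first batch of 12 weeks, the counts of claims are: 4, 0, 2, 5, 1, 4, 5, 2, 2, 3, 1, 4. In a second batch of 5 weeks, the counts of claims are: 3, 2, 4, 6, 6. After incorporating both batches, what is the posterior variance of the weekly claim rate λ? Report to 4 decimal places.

With a Gamma(shape α, rate β) prior, the Poisson likelihood is conjugate: the posterior is Gamma(α + ΣXᵢ, β + n).
Batch 1: sum of counts S = 33 over n = 12 weeks.
After batch 1: Gamma(α+S, β+n) = Gamma(10.1+33, 4.1+12) = Gamma(43.1, 16.1).
Batch 2: sum of counts S = 21 over n = 5 weeks.
After batch 2: Gamma(α+S, β+n) = Gamma(43.1+21, 16.1+5) = Gamma(64.1, 21.1).
Var = α/β² = 64.1/21.1² = 0.1440.

0.1440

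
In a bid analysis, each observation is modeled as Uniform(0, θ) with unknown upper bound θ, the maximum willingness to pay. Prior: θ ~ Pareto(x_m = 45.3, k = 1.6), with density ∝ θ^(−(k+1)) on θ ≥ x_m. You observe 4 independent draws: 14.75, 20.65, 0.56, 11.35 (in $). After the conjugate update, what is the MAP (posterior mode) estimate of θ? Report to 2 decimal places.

45.30

A Pareto(scale x_m, shape k) prior on the upper bound θ of Uniform(0, θ) is conjugate: posterior is Pareto(max(x_m, max xᵢ), k + n).
Sample maximum = 20.65; prior scale x_m = 45.3 → posterior scale = max = 45.30.
Posterior shape = 1.6 + 4 = 5.6.
The Pareto density is decreasing on [x_m, ∞), so the mode is x_m = 45.30.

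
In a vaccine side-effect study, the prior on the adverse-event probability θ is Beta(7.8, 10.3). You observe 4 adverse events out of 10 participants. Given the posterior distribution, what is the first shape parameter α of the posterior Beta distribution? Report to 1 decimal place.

11.8

The Beta prior is conjugate to a Binomial/Bernoulli likelihood; the update adds successes to α and failures to β.
Posterior: Beta(α+k, β+n−k) = Beta(7.8+4, 10.3+6) = Beta(11.8, 16.3).
Posterior α = 11.8.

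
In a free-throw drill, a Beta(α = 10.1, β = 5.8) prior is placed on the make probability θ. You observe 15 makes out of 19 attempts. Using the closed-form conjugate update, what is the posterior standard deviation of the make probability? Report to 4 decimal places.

0.0750

The Beta prior is conjugate to a Binomial/Bernoulli likelihood; the update adds successes to α and failures to β.
Posterior: Beta(α+k, β+n−k) = Beta(10.1+15, 5.8+4) = Beta(25.1, 9.8).
Var = αβ/((α+β)²(α+β+1)) = 25.1·9.8/(34.9²·35.9) = 0.00562541; SD = √0.00562541 = 0.0750.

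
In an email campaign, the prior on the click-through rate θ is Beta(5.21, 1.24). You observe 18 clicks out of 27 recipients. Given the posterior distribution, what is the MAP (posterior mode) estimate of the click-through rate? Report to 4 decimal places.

0.7062

The Beta prior is conjugate to a Binomial/Bernoulli likelihood; the update adds successes to α and failures to β.
Posterior: Beta(α+k, β+n−k) = Beta(5.21+18, 1.24+9) = Beta(23.21, 10.24).
Mode of Beta(a,b) for a,b>1 is (a−1)/(a+b−2) = 22.21/31.45 = 0.7062.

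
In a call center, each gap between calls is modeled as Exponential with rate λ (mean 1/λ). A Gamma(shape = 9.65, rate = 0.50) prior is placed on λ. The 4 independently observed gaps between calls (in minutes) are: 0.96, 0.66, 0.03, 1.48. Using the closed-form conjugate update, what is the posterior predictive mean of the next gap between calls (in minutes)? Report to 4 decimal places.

With a Gamma(shape α, rate β) prior on the exponential rate λ, the posterior after n observations with total T = Σxᵢ is Gamma(α+n, β+T).
Sum of observations T = 3.13 minutes; n = 4.
Posterior: Gamma(9.65+4, 0.50+3.13) = Gamma(13.65, 3.63).
The predictive distribution for the next observation is Lomax; its mean is β/(α−1) = 3.63/12.65 = 0.2870.

0.2870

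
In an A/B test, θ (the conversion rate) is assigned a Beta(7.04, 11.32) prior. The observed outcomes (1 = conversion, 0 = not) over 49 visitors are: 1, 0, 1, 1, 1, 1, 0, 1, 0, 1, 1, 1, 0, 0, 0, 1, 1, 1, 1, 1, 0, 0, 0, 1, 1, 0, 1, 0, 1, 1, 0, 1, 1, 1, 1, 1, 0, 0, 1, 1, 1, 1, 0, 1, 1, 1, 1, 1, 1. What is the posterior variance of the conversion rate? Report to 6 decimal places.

The Beta prior is conjugate to a Binomial/Bernoulli likelihood; the update adds successes to α and failures to β.
Posterior: Beta(α+k, β+n−k) = Beta(7.04+34, 11.32+15) = Beta(41.04, 26.32).
Var = αβ/((α+β)²(α+β+1)) = 41.04·26.32/(67.36²·68.36) = 0.003482.

0.003482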